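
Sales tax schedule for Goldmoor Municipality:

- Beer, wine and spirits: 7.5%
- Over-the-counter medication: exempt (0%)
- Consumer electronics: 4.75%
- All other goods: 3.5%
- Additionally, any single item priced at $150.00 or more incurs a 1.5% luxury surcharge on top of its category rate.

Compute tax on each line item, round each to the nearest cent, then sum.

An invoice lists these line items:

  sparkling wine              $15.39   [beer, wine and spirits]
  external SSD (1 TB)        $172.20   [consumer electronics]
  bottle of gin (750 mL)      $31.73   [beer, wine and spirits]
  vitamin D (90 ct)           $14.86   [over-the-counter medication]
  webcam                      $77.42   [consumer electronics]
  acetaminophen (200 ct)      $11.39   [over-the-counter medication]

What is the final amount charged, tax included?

Sparkling wine $15.39: beer, wine and spirits → 7.5% → $1.15
External SSD (1 TB) $172.20: consumer electronics → 4.75% + 1.5% surcharge = 6.25% → $10.76
Bottle of gin (750 mL) $31.73: beer, wine and spirits → 7.5% → $2.38
Vitamin D (90 ct) $14.86: over-the-counter medication → 0% → $0.00
Webcam $77.42: consumer electronics → 4.75% → $3.68
Acetaminophen (200 ct) $11.39: over-the-counter medication → 0% → $0.00
Subtotal = $322.99; tax = $17.97; total due = $340.96

$340.96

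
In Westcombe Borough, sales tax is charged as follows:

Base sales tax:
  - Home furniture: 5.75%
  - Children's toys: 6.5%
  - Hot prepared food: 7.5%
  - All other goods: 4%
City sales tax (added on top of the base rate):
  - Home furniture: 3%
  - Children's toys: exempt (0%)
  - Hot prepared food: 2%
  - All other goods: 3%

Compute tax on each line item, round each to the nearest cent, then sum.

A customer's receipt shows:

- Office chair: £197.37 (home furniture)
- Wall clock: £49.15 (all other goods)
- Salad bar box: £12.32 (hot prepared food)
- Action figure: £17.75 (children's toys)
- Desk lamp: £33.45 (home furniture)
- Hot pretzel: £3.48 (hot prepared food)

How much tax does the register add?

Office chair £197.37: home furniture → 5.75% + 3% city = 8.75% → £17.27
Wall clock £49.15: all other goods → 4% + 3% city = 7% → £3.44
Salad bar box £12.32: hot prepared food → 7.5% + 2% city = 9.5% → £1.17
Action figure £17.75: children's toys → 6.5% + 0% city = 6.5% → £1.15
Desk lamp £33.45: home furniture → 5.75% + 3% city = 8.75% → £2.93
Hot pretzel £3.48: hot prepared food → 7.5% + 2% city = 9.5% → £0.33
Total tax = £17.27 + £3.44 + £1.17 + £1.15 + £2.93 + £0.33 = £26.29

£26.29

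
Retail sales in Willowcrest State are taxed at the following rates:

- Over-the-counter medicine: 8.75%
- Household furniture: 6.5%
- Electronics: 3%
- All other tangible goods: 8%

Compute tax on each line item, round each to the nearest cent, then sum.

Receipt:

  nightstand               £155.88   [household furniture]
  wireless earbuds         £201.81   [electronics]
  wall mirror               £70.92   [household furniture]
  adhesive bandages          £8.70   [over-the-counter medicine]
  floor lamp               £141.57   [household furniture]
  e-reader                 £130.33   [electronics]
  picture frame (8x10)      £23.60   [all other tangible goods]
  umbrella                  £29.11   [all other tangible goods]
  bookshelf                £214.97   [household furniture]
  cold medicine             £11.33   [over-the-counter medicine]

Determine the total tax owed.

£53.84

Nightstand £155.88: household furniture → 6.5% → £10.13
Wireless earbuds £201.81: electronics → 3% → £6.05
Wall mirror £70.92: household furniture → 6.5% → £4.61
Adhesive bandages £8.70: over-the-counter medicine → 8.75% → £0.76
Floor lamp £141.57: household furniture → 6.5% → £9.20
E-reader £130.33: electronics → 3% → £3.91
Picture frame (8x10) £23.60: all other tangible goods → 8% → £1.89
Umbrella £29.11: all other tangible goods → 8% → £2.33
Bookshelf £214.97: household furniture → 6.5% → £13.97
Cold medicine £11.33: over-the-counter medicine → 8.75% → £0.99
Total tax = £10.13 + £6.05 + £4.61 + £0.76 + £9.20 + £3.91 + £1.89 + £2.33 + £13.97 + £0.99 = £53.84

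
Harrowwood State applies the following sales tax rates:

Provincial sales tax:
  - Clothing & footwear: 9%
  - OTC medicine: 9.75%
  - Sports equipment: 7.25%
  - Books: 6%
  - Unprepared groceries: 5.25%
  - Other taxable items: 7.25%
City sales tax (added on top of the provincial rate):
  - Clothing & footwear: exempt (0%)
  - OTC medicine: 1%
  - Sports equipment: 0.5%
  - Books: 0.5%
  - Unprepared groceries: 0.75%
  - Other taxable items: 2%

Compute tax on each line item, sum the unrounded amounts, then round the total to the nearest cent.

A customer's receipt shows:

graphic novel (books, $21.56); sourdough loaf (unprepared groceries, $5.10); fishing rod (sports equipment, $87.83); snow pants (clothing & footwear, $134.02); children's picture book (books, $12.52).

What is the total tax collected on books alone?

$2.22

Graphic novel $21.56: books → 6% + 0.5% city = 6.5% → $1.4014
Children's picture book $12.52: books → 6% + 0.5% city = 6.5% → $0.8138
Tax on books: unrounded sum = $2.2152 → $2.22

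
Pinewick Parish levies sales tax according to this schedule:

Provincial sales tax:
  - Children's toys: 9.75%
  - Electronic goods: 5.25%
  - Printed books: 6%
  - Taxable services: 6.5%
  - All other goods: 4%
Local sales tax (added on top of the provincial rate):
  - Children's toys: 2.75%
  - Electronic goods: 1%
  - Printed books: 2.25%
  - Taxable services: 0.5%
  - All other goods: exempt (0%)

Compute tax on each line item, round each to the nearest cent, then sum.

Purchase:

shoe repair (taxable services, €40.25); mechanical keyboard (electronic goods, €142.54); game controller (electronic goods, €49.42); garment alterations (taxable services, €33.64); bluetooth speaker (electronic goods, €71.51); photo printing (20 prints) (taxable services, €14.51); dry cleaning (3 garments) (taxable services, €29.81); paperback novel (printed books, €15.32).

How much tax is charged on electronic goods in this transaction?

Mechanical keyboard €142.54: electronic goods → 5.25% + 1% local = 6.25% → €8.91
Game controller €49.42: electronic goods → 5.25% + 1% local = 6.25% → €3.09
Bluetooth speaker €71.51: electronic goods → 5.25% + 1% local = 6.25% → €4.47
Tax on electronic goods = €8.91 + €3.09 + €4.47 = €16.47

€16.47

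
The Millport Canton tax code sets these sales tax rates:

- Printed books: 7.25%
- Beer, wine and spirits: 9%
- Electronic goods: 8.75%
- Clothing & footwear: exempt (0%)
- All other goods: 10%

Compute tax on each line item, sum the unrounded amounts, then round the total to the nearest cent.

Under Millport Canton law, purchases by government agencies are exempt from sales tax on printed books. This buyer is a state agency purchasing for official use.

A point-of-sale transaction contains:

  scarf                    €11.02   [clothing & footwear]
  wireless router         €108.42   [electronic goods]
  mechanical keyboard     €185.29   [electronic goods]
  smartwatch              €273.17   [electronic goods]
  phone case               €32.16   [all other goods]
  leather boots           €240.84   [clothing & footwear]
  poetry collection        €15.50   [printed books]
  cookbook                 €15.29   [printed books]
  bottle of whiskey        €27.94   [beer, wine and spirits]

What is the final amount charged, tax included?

€964.96

Scarf €11.02: clothing & footwear → 0% → €0.00
Wireless router €108.42: electronic goods → 8.75% → €9.48675
Mechanical keyboard €185.29: electronic goods → 8.75% → €16.212875
Smartwatch €273.17: electronic goods → 8.75% → €23.902375
Phone case €32.16: all other goods → 10% → €3.216
Leather boots €240.84: clothing & footwear → 0% → €0.00
Poetry collection €15.50: printed books, buyer-exempt → 0% → €0.00
Cookbook €15.29: printed books, buyer-exempt → 0% → €0.00
Bottle of whiskey €27.94: beer, wine and spirits → 9% → €2.5146
Subtotal = €909.63; unrounded tax = €55.3326 → €55.33; total due = €964.96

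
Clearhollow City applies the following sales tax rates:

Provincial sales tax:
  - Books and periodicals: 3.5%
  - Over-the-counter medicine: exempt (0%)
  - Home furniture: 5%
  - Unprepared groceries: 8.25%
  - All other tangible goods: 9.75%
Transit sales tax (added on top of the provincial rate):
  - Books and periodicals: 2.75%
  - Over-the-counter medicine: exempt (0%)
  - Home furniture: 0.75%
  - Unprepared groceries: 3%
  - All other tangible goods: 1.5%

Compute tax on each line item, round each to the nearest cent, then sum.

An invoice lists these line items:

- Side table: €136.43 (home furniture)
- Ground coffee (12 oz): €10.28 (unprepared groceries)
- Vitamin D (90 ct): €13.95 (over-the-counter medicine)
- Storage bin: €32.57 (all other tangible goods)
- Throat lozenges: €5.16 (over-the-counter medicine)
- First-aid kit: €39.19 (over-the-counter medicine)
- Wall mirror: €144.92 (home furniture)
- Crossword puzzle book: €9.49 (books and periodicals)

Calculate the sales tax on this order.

Side table €136.43: home furniture → 5% + 0.75% transit = 5.75% → €7.84
Ground coffee (12 oz) €10.28: unprepared groceries → 8.25% + 3% transit = 11.25% → €1.16
Vitamin D (90 ct) €13.95: over-the-counter medicine → 0% + 0% transit = 0% → €0.00
Storage bin €32.57: all other tangible goods → 9.75% + 1.5% transit = 11.25% → €3.66
Throat lozenges €5.16: over-the-counter medicine → 0% + 0% transit = 0% → €0.00
First-aid kit €39.19: over-the-counter medicine → 0% + 0% transit = 0% → €0.00
Wall mirror €144.92: home furniture → 5% + 0.75% transit = 5.75% → €8.33
Crossword puzzle book €9.49: books and periodicals → 3.5% + 2.75% transit = 6.25% → €0.59
Total tax = €7.84 + €1.16 + €3.66 + €8.33 + €0.59 = €21.58

€21.58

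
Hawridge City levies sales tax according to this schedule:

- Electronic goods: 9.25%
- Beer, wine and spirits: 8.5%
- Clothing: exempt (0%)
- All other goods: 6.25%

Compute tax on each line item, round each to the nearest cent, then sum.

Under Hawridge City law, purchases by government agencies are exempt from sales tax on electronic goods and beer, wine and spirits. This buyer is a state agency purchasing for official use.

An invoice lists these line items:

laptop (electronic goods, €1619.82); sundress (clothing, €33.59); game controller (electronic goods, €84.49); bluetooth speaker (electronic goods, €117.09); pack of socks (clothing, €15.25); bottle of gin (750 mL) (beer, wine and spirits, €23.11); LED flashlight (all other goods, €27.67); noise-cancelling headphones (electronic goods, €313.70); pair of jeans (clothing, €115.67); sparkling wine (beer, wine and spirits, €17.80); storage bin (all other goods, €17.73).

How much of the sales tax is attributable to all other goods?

€2.84

LED flashlight €27.67: all other goods → 6.25% → €1.73
Storage bin €17.73: all other goods → 6.25% → €1.11
Tax on all other goods = €1.73 + €1.11 = €2.84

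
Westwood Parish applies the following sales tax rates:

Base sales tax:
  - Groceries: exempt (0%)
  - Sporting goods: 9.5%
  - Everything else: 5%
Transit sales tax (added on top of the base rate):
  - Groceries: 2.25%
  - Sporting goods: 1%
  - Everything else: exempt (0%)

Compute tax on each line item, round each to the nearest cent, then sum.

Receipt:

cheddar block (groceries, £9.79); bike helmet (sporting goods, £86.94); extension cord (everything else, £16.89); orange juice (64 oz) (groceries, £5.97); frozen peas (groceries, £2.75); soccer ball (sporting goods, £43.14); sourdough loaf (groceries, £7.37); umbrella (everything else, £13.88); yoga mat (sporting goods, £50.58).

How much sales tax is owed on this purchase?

£21.08

Cheddar block £9.79: groceries → 0% + 2.25% transit = 2.25% → £0.22
Bike helmet £86.94: sporting goods → 9.5% + 1% transit = 10.5% → £9.13
Extension cord £16.89: everything else → 5% + 0% transit = 5% → £0.84
Orange juice (64 oz) £5.97: groceries → 0% + 2.25% transit = 2.25% → £0.13
Frozen peas £2.75: groceries → 0% + 2.25% transit = 2.25% → £0.06
Soccer ball £43.14: sporting goods → 9.5% + 1% transit = 10.5% → £4.53
Sourdough loaf £7.37: groceries → 0% + 2.25% transit = 2.25% → £0.17
Umbrella £13.88: everything else → 5% + 0% transit = 5% → £0.69
Yoga mat £50.58: sporting goods → 9.5% + 1% transit = 10.5% → £5.31
Total tax = £0.22 + £9.13 + £0.84 + £0.13 + £0.06 + £4.53 + £0.17 + £0.69 + £5.31 = £21.08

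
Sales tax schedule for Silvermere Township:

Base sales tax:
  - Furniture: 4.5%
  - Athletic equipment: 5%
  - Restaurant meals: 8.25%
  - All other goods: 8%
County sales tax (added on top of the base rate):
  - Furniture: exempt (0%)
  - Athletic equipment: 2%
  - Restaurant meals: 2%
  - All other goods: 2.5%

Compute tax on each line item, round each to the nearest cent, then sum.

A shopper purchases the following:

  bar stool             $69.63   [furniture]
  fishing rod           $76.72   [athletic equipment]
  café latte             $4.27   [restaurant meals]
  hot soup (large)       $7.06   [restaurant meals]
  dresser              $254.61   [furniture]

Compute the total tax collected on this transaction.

Bar stool $69.63: furniture → 4.5% + 0% county = 4.5% → $3.13
Fishing rod $76.72: athletic equipment → 5% + 2% county = 7% → $5.37
Café latte $4.27: restaurant meals → 8.25% + 2% county = 10.25% → $0.44
Hot soup (large) $7.06: restaurant meals → 8.25% + 2% county = 10.25% → $0.72
Dresser $254.61: furniture → 4.5% + 0% county = 4.5% → $11.46
Total tax = $3.13 + $5.37 + $0.44 + $0.72 + $11.46 = $21.12

$21.12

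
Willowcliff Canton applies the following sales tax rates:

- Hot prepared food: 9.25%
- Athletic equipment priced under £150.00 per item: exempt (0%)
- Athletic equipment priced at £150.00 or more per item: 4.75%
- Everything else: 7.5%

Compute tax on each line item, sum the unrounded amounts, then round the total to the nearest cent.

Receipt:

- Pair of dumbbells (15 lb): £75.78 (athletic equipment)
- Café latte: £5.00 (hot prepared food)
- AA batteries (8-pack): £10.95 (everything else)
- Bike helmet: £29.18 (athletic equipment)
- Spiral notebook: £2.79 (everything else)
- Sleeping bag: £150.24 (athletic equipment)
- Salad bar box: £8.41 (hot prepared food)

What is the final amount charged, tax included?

Pair of dumbbells (15 lb) £75.78: athletic equipment, under £150.00 → 0% → £0.00
Café latte £5.00: hot prepared food → 9.25% → £0.4625
AA batteries (8-pack) £10.95: everything else → 7.5% → £0.82125
Bike helmet £29.18: athletic equipment, under £150.00 → 0% → £0.00
Spiral notebook £2.79: everything else → 7.5% → £0.20925
Sleeping bag £150.24: athletic equipment, £150.00 or more → 4.75% → £7.1364
Salad bar box £8.41: hot prepared food → 9.25% → £0.777925
Subtotal = £282.35; unrounded tax = £9.407325 → £9.41; total due = £291.76

£291.76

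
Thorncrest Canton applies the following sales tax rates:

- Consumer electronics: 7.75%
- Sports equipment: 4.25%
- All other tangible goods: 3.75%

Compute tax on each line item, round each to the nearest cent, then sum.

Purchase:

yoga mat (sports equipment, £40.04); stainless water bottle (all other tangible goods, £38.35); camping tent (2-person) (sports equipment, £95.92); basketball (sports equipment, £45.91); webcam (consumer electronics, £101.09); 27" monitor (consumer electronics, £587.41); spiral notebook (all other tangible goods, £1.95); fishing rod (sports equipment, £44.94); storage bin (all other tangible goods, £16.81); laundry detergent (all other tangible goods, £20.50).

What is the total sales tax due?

£65.90

Yoga mat £40.04: sports equipment → 4.25% → £1.70
Stainless water bottle £38.35: all other tangible goods → 3.75% → £1.44
Camping tent (2-person) £95.92: sports equipment → 4.25% → £4.08
Basketball £45.91: sports equipment → 4.25% → £1.95
Webcam £101.09: consumer electronics → 7.75% → £7.83
27" monitor £587.41: consumer electronics → 7.75% → £45.52
Spiral notebook £1.95: all other tangible goods → 3.75% → £0.07
Fishing rod £44.94: sports equipment → 4.25% → £1.91
Storage bin £16.81: all other tangible goods → 3.75% → £0.63
Laundry detergent £20.50: all other tangible goods → 3.75% → £0.77
Total tax = £1.70 + £1.44 + £4.08 + £1.95 + £7.83 + £45.52 + £0.07 + £1.91 + £0.63 + £0.77 = £65.90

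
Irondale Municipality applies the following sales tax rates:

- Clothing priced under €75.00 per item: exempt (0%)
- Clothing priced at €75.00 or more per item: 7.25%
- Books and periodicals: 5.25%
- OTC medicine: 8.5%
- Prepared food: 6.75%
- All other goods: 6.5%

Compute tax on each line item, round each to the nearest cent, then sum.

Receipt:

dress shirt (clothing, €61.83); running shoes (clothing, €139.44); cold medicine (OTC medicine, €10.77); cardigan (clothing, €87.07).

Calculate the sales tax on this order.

€17.34

Dress shirt €61.83: clothing, under €75.00 → 0% → €0.00
Running shoes €139.44: clothing, €75.00 or more → 7.25% → €10.11
Cold medicine €10.77: OTC medicine → 8.5% → €0.92
Cardigan €87.07: clothing, €75.00 or more → 7.25% → €6.31
Total tax = €10.11 + €0.92 + €6.31 = €17.34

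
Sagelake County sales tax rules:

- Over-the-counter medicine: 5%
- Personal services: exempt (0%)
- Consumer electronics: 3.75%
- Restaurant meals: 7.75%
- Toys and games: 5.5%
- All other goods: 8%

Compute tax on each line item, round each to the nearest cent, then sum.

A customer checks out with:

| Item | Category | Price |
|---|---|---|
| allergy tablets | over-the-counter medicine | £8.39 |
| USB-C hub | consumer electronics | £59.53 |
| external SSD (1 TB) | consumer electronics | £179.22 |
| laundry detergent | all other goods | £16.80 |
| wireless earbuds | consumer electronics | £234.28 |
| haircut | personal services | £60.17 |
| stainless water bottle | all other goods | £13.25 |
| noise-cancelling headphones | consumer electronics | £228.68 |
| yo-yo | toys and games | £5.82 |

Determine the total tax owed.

Allergy tablets £8.39: over-the-counter medicine → 5% → £0.42
USB-C hub £59.53: consumer electronics → 3.75% → £2.23
External SSD (1 TB) £179.22: consumer electronics → 3.75% → £6.72
Laundry detergent £16.80: all other goods → 8% → £1.34
Wireless earbuds £234.28: consumer electronics → 3.75% → £8.79
Haircut £60.17: personal services → 0% → £0.00
Stainless water bottle £13.25: all other goods → 8% → £1.06
Noise-cancelling headphones £228.68: consumer electronics → 3.75% → £8.58
Yo-yo £5.82: toys and games → 5.5% → £0.32
Total tax = £0.42 + £2.23 + £6.72 + £1.34 + £8.79 + £1.06 + £8.58 + £0.32 = £29.46

£29.46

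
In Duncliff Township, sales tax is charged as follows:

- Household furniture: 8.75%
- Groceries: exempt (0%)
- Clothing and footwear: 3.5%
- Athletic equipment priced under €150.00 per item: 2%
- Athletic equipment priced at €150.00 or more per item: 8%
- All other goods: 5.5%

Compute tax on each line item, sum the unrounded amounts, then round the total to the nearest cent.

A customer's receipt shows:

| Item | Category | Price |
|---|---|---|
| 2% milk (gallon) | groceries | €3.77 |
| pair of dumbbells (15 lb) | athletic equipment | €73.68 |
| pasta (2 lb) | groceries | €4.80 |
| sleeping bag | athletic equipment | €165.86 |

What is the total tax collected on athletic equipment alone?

€14.74

Pair of dumbbells (15 lb) €73.68: athletic equipment, under €150.00 → 2% → €1.4736
Sleeping bag €165.86: athletic equipment, €150.00 or more → 8% → €13.2688
Tax on athletic equipment: unrounded sum = €14.7424 → €14.74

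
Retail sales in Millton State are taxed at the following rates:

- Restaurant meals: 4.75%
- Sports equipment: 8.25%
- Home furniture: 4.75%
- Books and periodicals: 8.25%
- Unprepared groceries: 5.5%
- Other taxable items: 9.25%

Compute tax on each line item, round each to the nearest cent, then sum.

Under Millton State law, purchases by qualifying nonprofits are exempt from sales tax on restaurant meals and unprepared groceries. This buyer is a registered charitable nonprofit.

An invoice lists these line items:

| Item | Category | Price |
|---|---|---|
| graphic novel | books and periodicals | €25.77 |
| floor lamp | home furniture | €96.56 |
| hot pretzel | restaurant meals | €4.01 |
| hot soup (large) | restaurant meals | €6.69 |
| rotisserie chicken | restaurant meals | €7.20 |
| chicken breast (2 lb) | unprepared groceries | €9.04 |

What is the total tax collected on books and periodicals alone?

€2.13

Graphic novel €25.77: books and periodicals → 8.25% → €2.13
Tax on books and periodicals = €2.13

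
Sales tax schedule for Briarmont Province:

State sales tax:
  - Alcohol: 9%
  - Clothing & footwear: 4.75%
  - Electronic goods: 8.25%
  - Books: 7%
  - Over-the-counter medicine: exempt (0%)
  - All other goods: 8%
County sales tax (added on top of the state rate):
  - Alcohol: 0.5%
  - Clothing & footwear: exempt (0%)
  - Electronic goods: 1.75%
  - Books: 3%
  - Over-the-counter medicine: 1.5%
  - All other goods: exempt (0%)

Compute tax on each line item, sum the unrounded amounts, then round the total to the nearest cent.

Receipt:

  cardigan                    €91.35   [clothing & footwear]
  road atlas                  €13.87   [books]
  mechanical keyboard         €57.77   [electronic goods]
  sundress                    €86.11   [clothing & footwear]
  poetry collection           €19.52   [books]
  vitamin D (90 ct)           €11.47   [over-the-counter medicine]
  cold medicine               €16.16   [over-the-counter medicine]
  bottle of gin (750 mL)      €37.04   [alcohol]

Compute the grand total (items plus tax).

€354.77

Cardigan €91.35: clothing & footwear → 4.75% + 0% county = 4.75% → €4.339125
Road atlas €13.87: books → 7% + 3% county = 10% → €1.387
Mechanical keyboard €57.77: electronic goods → 8.25% + 1.75% county = 10% → €5.777
Sundress €86.11: clothing & footwear → 4.75% + 0% county = 4.75% → €4.090225
Poetry collection €19.52: books → 7% + 3% county = 10% → €1.952
Vitamin D (90 ct) €11.47: over-the-counter medicine → 0% + 1.5% county = 1.5% → €0.17205
Cold medicine €16.16: over-the-counter medicine → 0% + 1.5% county = 1.5% → €0.2424
Bottle of gin (750 mL) €37.04: alcohol → 9% + 0.5% county = 9.5% → €3.5188
Subtotal = €333.29; unrounded tax = €21.4786 → €21.48; total due = €354.77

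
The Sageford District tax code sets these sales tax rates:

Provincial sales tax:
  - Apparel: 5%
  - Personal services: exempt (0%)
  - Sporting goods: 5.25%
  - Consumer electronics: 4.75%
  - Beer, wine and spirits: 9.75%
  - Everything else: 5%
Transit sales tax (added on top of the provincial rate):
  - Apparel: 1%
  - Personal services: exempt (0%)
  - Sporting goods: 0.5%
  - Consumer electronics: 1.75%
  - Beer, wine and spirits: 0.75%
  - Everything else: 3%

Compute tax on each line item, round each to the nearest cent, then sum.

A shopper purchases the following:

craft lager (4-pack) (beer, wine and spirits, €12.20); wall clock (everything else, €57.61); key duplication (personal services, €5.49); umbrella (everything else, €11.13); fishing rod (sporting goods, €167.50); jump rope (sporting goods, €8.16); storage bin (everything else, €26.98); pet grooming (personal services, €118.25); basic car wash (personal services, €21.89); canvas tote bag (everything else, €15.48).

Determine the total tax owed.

€20.28

Craft lager (4-pack) €12.20: beer, wine and spirits → 9.75% + 0.75% transit = 10.5% → €1.28
Wall clock €57.61: everything else → 5% + 3% transit = 8% → €4.61
Key duplication €5.49: personal services → 0% + 0% transit = 0% → €0.00
Umbrella €11.13: everything else → 5% + 3% transit = 8% → €0.89
Fishing rod €167.50: sporting goods → 5.25% + 0.5% transit = 5.75% → €9.63
Jump rope €8.16: sporting goods → 5.25% + 0.5% transit = 5.75% → €0.47
Storage bin €26.98: everything else → 5% + 3% transit = 8% → €2.16
Pet grooming €118.25: personal services → 0% + 0% transit = 0% → €0.00
Basic car wash €21.89: personal services → 0% + 0% transit = 0% → €0.00
Canvas tote bag €15.48: everything else → 5% + 3% transit = 8% → €1.24
Total tax = €1.28 + €4.61 + €0.89 + €9.63 + €0.47 + €2.16 + €1.24 = €20.28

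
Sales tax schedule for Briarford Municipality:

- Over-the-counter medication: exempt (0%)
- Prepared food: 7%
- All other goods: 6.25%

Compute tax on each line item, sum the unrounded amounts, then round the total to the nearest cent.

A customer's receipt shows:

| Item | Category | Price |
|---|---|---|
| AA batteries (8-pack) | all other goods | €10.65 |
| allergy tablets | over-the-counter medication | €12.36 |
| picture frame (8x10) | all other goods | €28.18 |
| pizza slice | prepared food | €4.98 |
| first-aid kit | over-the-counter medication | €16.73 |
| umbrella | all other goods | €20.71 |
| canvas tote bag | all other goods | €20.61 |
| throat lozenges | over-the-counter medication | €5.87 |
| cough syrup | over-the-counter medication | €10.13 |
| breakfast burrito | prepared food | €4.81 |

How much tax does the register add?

€5.69

AA batteries (8-pack) €10.65: all other goods → 6.25% → €0.665625
Allergy tablets €12.36: over-the-counter medication → 0% → €0.00
Picture frame (8x10) €28.18: all other goods → 6.25% → €1.76125
Pizza slice €4.98: prepared food → 7% → €0.3486
First-aid kit €16.73: over-the-counter medication → 0% → €0.00
Umbrella €20.71: all other goods → 6.25% → €1.294375
Canvas tote bag €20.61: all other goods → 6.25% → €1.288125
Throat lozenges €5.87: over-the-counter medication → 0% → €0.00
Cough syrup €10.13: over-the-counter medication → 0% → €0.00
Breakfast burrito €4.81: prepared food → 7% → €0.3367
Unrounded tax sum = €5.694675 → €5.69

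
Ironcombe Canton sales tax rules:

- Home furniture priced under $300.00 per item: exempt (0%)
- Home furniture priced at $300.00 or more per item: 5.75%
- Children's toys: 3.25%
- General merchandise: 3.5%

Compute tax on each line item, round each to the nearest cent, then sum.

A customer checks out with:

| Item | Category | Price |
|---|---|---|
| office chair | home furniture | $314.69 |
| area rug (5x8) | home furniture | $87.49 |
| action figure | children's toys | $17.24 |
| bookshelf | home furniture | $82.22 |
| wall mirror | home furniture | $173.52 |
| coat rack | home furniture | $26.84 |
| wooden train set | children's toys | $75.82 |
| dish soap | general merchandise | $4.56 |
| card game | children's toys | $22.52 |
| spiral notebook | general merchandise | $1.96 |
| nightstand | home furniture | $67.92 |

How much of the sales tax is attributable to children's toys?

$3.75

Action figure $17.24: children's toys → 3.25% → $0.56
Wooden train set $75.82: children's toys → 3.25% → $2.46
Card game $22.52: children's toys → 3.25% → $0.73
Tax on children's toys = $0.56 + $2.46 + $0.73 = $3.75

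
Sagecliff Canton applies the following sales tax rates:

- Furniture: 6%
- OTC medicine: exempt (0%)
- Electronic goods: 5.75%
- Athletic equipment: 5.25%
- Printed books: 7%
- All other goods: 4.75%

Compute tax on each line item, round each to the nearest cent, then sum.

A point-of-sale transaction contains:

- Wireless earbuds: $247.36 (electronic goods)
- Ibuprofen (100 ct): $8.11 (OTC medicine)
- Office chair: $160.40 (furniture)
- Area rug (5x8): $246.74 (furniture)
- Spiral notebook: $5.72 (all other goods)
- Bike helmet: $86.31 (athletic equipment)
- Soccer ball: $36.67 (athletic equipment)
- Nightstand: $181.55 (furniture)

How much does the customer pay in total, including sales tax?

$1029.12

Wireless earbuds $247.36: electronic goods → 5.75% → $14.22
Ibuprofen (100 ct) $8.11: OTC medicine → 0% → $0.00
Office chair $160.40: furniture → 6% → $9.62
Area rug (5x8) $246.74: furniture → 6% → $14.80
Spiral notebook $5.72: all other goods → 4.75% → $0.27
Bike helmet $86.31: athletic equipment → 5.25% → $4.53
Soccer ball $36.67: athletic equipment → 5.25% → $1.93
Nightstand $181.55: furniture → 6% → $10.89
Subtotal = $972.86; tax = $56.26; total due = $1029.12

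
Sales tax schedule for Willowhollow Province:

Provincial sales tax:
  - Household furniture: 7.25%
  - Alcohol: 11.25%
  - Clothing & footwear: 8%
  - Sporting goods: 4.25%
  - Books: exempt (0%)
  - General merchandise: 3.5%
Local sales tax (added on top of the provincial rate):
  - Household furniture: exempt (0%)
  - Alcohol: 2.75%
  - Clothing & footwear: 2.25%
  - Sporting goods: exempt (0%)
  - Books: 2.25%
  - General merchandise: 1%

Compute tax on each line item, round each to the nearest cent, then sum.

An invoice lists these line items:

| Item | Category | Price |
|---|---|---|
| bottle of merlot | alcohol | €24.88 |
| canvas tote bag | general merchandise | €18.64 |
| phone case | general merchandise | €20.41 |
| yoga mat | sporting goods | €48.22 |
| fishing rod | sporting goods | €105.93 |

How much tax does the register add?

Bottle of merlot €24.88: alcohol → 11.25% + 2.75% local = 14% → €3.48
Canvas tote bag €18.64: general merchandise → 3.5% + 1% local = 4.5% → €0.84
Phone case €20.41: general merchandise → 3.5% + 1% local = 4.5% → €0.92
Yoga mat €48.22: sporting goods → 4.25% + 0% local = 4.25% → €2.05
Fishing rod €105.93: sporting goods → 4.25% + 0% local = 4.25% → €4.50
Total tax = €3.48 + €0.84 + €0.92 + €2.05 + €4.50 = €11.79

€11.79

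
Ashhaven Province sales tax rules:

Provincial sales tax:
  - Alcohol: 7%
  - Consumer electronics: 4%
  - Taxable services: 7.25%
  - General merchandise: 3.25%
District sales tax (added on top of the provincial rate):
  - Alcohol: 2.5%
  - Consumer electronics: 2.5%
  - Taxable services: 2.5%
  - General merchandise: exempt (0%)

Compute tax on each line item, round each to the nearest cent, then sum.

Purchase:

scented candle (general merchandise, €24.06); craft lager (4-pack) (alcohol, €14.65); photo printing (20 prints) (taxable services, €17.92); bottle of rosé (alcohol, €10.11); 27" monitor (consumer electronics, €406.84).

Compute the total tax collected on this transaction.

€31.32

Scented candle €24.06: general merchandise → 3.25% + 0% district = 3.25% → €0.78
Craft lager (4-pack) €14.65: alcohol → 7% + 2.5% district = 9.5% → €1.39
Photo printing (20 prints) €17.92: taxable services → 7.25% + 2.5% district = 9.75% → €1.75
Bottle of rosé €10.11: alcohol → 7% + 2.5% district = 9.5% → €0.96
27" monitor €406.84: consumer electronics → 4% + 2.5% district = 6.5% → €26.44
Total tax = €0.78 + €1.39 + €1.75 + €0.96 + €26.44 = €31.32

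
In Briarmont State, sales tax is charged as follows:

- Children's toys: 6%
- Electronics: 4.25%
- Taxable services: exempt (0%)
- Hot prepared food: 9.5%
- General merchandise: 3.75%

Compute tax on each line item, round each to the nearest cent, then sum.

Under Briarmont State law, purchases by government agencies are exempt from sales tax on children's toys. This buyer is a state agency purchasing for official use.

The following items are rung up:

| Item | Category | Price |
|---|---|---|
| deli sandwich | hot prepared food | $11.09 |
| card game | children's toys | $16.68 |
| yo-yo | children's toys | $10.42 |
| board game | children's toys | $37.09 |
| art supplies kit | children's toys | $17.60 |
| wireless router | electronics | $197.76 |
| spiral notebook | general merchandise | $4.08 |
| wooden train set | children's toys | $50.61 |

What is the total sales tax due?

Deli sandwich $11.09: hot prepared food → 9.5% → $1.05
Card game $16.68: children's toys, buyer-exempt → 0% → $0.00
Yo-yo $10.42: children's toys, buyer-exempt → 0% → $0.00
Board game $37.09: children's toys, buyer-exempt → 0% → $0.00
Art supplies kit $17.60: children's toys, buyer-exempt → 0% → $0.00
Wireless router $197.76: electronics → 4.25% → $8.40
Spiral notebook $4.08: general merchandise → 3.75% → $0.15
Wooden train set $50.61: children's toys, buyer-exempt → 0% → $0.00
Total tax = $1.05 + $8.40 + $0.15 = $9.60

$9.60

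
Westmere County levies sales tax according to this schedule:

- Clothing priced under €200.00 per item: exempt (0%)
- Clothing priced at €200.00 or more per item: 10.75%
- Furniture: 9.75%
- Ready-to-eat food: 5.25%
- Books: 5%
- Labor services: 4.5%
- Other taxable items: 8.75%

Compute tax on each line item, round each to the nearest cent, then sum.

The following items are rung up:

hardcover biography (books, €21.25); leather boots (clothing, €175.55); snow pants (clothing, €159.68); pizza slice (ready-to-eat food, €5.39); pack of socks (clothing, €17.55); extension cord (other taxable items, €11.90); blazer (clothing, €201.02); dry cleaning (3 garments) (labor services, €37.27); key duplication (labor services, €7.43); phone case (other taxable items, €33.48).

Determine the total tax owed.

Hardcover biography €21.25: books → 5% → €1.06
Leather boots €175.55: clothing, under €200.00 → 0% → €0.00
Snow pants €159.68: clothing, under €200.00 → 0% → €0.00
Pizza slice €5.39: ready-to-eat food → 5.25% → €0.28
Pack of socks €17.55: clothing, under €200.00 → 0% → €0.00
Extension cord €11.90: other taxable items → 8.75% → €1.04
Blazer €201.02: clothing, €200.00 or more → 10.75% → €21.61
Dry cleaning (3 garments) €37.27: labor services → 4.5% → €1.68
Key duplication €7.43: labor services → 4.5% → €0.33
Phone case €33.48: other taxable items → 8.75% → €2.93
Total tax = €1.06 + €0.28 + €1.04 + €21.61 + €1.68 + €0.33 + €2.93 = €28.93

€28.93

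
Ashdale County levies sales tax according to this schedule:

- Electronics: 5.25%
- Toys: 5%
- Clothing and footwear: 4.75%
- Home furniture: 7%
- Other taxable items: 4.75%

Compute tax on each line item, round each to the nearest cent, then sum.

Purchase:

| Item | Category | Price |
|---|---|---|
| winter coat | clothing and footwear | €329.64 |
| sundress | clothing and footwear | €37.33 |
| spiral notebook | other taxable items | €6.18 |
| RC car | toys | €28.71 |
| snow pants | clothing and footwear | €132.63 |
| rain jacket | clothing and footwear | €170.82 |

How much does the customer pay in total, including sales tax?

€738.88

Winter coat €329.64: clothing and footwear → 4.75% → €15.66
Sundress €37.33: clothing and footwear → 4.75% → €1.77
Spiral notebook €6.18: other taxable items → 4.75% → €0.29
RC car €28.71: toys → 5% → €1.44
Snow pants €132.63: clothing and footwear → 4.75% → €6.30
Rain jacket €170.82: clothing and footwear → 4.75% → €8.11
Subtotal = €705.31; tax = €33.57; total due = €738.88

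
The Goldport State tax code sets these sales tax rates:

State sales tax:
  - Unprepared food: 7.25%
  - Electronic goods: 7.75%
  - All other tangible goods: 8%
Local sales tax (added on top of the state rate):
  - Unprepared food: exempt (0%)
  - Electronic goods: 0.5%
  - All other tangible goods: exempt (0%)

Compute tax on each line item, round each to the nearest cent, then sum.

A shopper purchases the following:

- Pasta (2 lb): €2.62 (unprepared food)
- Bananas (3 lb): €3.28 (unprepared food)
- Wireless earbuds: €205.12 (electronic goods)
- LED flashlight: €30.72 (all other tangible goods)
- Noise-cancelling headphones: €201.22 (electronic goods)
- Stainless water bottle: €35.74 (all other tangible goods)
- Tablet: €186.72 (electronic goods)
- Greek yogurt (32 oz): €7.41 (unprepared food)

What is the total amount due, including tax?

€728.04

Pasta (2 lb) €2.62: unprepared food → 7.25% + 0% local = 7.25% → €0.19
Bananas (3 lb) €3.28: unprepared food → 7.25% + 0% local = 7.25% → €0.24
Wireless earbuds €205.12: electronic goods → 7.75% + 0.5% local = 8.25% → €16.92
LED flashlight €30.72: all other tangible goods → 8% + 0% local = 8% → €2.46
Noise-cancelling headphones €201.22: electronic goods → 7.75% + 0.5% local = 8.25% → €16.60
Stainless water bottle €35.74: all other tangible goods → 8% + 0% local = 8% → €2.86
Tablet €186.72: electronic goods → 7.75% + 0.5% local = 8.25% → €15.40
Greek yogurt (32 oz) €7.41: unprepared food → 7.25% + 0% local = 7.25% → €0.54
Subtotal = €672.83; tax = €55.21; total due = €728.04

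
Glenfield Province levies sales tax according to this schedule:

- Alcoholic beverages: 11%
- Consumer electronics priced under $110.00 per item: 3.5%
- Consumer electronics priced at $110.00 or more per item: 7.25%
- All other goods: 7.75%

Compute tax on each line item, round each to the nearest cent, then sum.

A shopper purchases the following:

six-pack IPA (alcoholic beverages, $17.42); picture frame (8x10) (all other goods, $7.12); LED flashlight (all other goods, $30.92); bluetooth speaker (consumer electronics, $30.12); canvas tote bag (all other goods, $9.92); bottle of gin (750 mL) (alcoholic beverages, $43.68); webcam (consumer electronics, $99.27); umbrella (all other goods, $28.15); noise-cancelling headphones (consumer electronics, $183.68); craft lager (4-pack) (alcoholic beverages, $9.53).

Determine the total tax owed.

$31.51

Six-pack IPA $17.42: alcoholic beverages → 11% → $1.92
Picture frame (8x10) $7.12: all other goods → 7.75% → $0.55
LED flashlight $30.92: all other goods → 7.75% → $2.40
Bluetooth speaker $30.12: consumer electronics, under $110.00 → 3.5% → $1.05
Canvas tote bag $9.92: all other goods → 7.75% → $0.77
Bottle of gin (750 mL) $43.68: alcoholic beverages → 11% → $4.80
Webcam $99.27: consumer electronics, under $110.00 → 3.5% → $3.47
Umbrella $28.15: all other goods → 7.75% → $2.18
Noise-cancelling headphones $183.68: consumer electronics, $110.00 or more → 7.25% → $13.32
Craft lager (4-pack) $9.53: alcoholic beverages → 11% → $1.05
Total tax = $1.92 + $0.55 + $2.40 + $1.05 + $0.77 + $4.80 + $3.47 + $2.18 + $13.32 + $1.05 = $31.51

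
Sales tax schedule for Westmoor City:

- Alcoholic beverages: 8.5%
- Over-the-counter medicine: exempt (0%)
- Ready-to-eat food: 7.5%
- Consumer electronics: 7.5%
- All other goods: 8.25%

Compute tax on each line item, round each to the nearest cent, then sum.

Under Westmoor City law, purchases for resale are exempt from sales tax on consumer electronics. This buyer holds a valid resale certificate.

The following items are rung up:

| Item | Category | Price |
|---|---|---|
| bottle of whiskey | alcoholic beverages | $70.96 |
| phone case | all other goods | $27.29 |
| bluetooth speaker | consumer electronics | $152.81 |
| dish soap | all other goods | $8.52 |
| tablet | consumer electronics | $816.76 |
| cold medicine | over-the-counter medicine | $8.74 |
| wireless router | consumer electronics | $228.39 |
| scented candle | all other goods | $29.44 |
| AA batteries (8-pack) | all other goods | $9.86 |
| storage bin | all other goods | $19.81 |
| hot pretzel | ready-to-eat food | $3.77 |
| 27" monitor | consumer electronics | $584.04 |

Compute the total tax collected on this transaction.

$14.13

Bottle of whiskey $70.96: alcoholic beverages → 8.5% → $6.03
Phone case $27.29: all other goods → 8.25% → $2.25
Bluetooth speaker $152.81: consumer electronics, buyer-exempt → 0% → $0.00
Dish soap $8.52: all other goods → 8.25% → $0.70
Tablet $816.76: consumer electronics, buyer-exempt → 0% → $0.00
Cold medicine $8.74: over-the-counter medicine → 0% → $0.00
Wireless router $228.39: consumer electronics, buyer-exempt → 0% → $0.00
Scented candle $29.44: all other goods → 8.25% → $2.43
AA batteries (8-pack) $9.86: all other goods → 8.25% → $0.81
Storage bin $19.81: all other goods → 8.25% → $1.63
Hot pretzel $3.77: ready-to-eat food → 7.5% → $0.28
27" monitor $584.04: consumer electronics, buyer-exempt → 0% → $0.00
Total tax = $6.03 + $2.25 + $0.70 + $2.43 + $0.81 + $1.63 + $0.28 = $14.13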